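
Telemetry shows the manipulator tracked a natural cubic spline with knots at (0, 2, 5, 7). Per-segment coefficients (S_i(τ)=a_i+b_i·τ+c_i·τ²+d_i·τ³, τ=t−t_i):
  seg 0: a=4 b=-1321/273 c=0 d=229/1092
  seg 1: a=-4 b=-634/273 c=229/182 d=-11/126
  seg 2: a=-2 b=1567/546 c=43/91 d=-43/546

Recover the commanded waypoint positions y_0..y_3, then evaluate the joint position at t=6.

y_0=4 y_1=-4 y_2=-2 y_3=5
S(6) = 115/91

y_0 = S_0(0) = a_0 = 4
y_1 = S_1(0) = a_1 = -4
y_2 = S_2(0) = a_2 = -2
y_3 = S_2(2) = 5
t_q=6 is in segment 2 (τ=1); S_2(τ)=115/91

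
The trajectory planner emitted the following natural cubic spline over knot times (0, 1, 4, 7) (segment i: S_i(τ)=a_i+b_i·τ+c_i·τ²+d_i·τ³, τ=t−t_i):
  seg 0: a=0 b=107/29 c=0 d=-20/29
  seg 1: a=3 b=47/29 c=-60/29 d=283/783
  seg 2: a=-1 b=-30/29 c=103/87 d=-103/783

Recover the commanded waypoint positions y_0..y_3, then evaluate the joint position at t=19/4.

y_0 = S_0(0) = a_0 = 0
y_1 = S_1(0) = a_1 = 3
y_2 = S_2(0) = a_2 = -1
y_3 = S_2(3) = 3
t_q=19/4 is in segment 2 (τ=3/4); S_2(τ)=-2163/1856

y_0=0 y_1=3 y_2=-1 y_3=3
S(19/4) = -2163/1856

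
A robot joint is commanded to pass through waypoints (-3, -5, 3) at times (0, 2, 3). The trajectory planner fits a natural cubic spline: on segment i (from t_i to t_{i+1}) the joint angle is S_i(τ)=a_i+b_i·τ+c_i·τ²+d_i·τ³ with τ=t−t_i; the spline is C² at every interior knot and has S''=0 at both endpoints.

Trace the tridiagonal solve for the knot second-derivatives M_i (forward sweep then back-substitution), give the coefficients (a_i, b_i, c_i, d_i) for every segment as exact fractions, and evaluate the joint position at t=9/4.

Δ: Δ0=-1, Δ1=8
row 1: diag=6, rhs=54; c'=1/6, d'=9
back: M1=9
M: M0=0, M1=9, M2=0
seg 0: a=-3, c=M0/2=0, d=(M1−M0)/(6·2)=3/4, b=Δ0−h0·(2M0+M1)/6=-4
seg 1: a=-5, c=M1/2=9/2, d=(M2−M1)/(6·1)=-3/2, b=Δ1−h1·(2M1+M2)/6=5
t_q=9/4 → seg 1, τ=1/4; S=-5+5·τ+9/2·τ²+-3/2·τ³=-447/128

  seg 0: a=-3 b=-4 c=0 d=3/4
  seg 1: a=-5 b=5 c=9/2 d=-3/2
S(9/4) = -447/128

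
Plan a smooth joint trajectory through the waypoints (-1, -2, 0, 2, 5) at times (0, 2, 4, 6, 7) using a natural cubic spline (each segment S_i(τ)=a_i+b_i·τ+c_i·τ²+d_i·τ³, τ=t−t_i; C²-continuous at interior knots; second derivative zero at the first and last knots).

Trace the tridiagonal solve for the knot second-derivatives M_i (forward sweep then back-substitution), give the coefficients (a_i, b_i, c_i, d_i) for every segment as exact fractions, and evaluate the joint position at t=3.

  seg 0: a=-1 b=-39/41 c=0 d=37/328
  seg 1: a=-2 b=33/82 c=111/164 d=-31/164
  seg 2: a=0 b=69/82 c=-75/164 d=11/41
  seg 3: a=2 b=183/82 c=189/164 d=-63/164
S(3) = -91/82

Δ: Δ0=-1/2, Δ1=1, Δ2=1, Δ3=3
row 1: diag=8, rhs=9; c'=1/4, d'=9/8
row 2: denom=8−2·1/4=15/2; d'=(0−2·9/8)/(15/2)=-3/10
row 3: denom=6−2·4/15=82/15; d'=(12−2·-3/10)/(82/15)=189/82
back: M3=189/82
back: M2=-3/10−4/15·189/82=-75/82
back: M1=9/8−1/4·-75/82=111/82
M: M0=0, M1=111/82, M2=-75/82, M3=189/82, M4=0
seg 0: a=-1, c=M0/2=0, d=(M1−M0)/(6·2)=37/328, b=Δ0−h0·(2M0+M1)/6=-39/41
seg 1: a=-2, c=M1/2=111/164, d=(M2−M1)/(6·2)=-31/164, b=Δ1−h1·(2M1+M2)/6=33/82
seg 2: a=0, c=M2/2=-75/164, d=(M3−M2)/(6·2)=11/41, b=Δ2−h2·(2M2+M3)/6=69/82
seg 3: a=2, c=M3/2=189/164, d=(M4−M3)/(6·1)=-63/164, b=Δ3−h3·(2M3+M4)/6=183/82
t_q=3 → seg 1, τ=1; S=-2+33/82·τ+111/164·τ²+-31/164·τ³=-91/82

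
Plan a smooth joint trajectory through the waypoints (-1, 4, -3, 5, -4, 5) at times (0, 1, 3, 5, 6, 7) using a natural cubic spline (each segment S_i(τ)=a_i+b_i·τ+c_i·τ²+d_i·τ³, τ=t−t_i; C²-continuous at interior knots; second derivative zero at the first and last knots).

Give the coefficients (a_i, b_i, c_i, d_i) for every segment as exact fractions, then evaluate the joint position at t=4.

Δ: Δ0=5, Δ1=-7/2, Δ2=4, Δ3=-9, Δ4=9
row 1: diag=6, rhs=-51; c'=1/3, d'=-17/2
row 2: denom=8−2·1/3=22/3; d'=(45−2·-17/2)/(22/3)=93/11
row 3: denom=6−2·3/11=60/11; d'=(-78−2·93/11)/(60/11)=-87/5
row 4: denom=4−1·11/60=229/60; d'=(108−1·-87/5)/(229/60)=7524/229
back: M4=7524/229
back: M3=-87/5−11/60·7524/229=-5364/229
back: M2=93/11−3/11·-5364/229=3399/229
back: M1=-17/2−1/3·3399/229=-6159/458
M: M0=0, M1=-6159/458, M2=3399/229, M3=-5364/229, M4=7524/229, M5=0
seg 0: a=-1, c=M0/2=0, d=(M1−M0)/(6·1)=-2053/916, b=Δ0−h0·(2M0+M1)/6=6633/916
seg 1: a=4, c=M1/2=-6159/916, d=(M2−M1)/(6·2)=4319/1832, b=Δ1−h1·(2M1+M2)/6=237/458
seg 2: a=-3, c=M2/2=3399/458, d=(M3−M2)/(6·2)=-2921/916, b=Δ2−h2·(2M2+M3)/6=438/229
seg 3: a=5, c=M3/2=-2682/229, d=(M4−M3)/(6·1)=2148/229, b=Δ3−h3·(2M3+M4)/6=-1527/229
seg 4: a=-4, c=M4/2=3762/229, d=(M5−M4)/(6·1)=-1254/229, b=Δ4−h4·(2M4+M5)/6=-447/229
t_q=4 → seg 2, τ=1; S=-3+438/229·τ+3399/458·τ²+-2921/916·τ³=2881/916

  seg 0: a=-1 b=6633/916 c=0 d=-2053/916
  seg 1: a=4 b=237/458 c=-6159/916 d=4319/1832
  seg 2: a=-3 b=438/229 c=3399/458 d=-2921/916
  seg 3: a=5 b=-1527/229 c=-2682/229 d=2148/229
  seg 4: a=-4 b=-447/229 c=3762/229 d=-1254/229
S(4) = 2881/916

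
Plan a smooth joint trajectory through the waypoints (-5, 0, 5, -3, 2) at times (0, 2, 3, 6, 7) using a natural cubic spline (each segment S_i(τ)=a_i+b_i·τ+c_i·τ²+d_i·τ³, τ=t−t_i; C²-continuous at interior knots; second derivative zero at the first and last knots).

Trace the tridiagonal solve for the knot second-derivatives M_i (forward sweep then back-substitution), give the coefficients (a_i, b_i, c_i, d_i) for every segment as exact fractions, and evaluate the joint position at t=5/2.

  seg 0: a=-5 b=542/483 c=0 d=1331/3864
  seg 1: a=0 b=5077/966 c=1331/644 d=-641/276
  seg 2: a=5 b=4679/1932 c=-789/161 d=6191/5796
  seg 3: a=-3 b=1795/966 c=3035/644 d=-3035/1932
S(5/2) = 14705/5152

Δ: Δ0=5/2, Δ1=5, Δ2=-8/3, Δ3=5
row 1: diag=6, rhs=15; c'=1/6, d'=5/2
row 2: denom=8−1·1/6=47/6; d'=(-46−1·5/2)/(47/6)=-291/47
row 3: denom=8−3·18/47=322/47; d'=(46−3·-291/47)/(322/47)=3035/322
back: M3=3035/322
back: M2=-291/47−18/47·3035/322=-1578/161
back: M1=5/2−1/6·-1578/161=1331/322
M: M0=0, M1=1331/322, M2=-1578/161, M3=3035/322, M4=0
seg 0: a=-5, c=M0/2=0, d=(M1−M0)/(6·2)=1331/3864, b=Δ0−h0·(2M0+M1)/6=542/483
seg 1: a=0, c=M1/2=1331/644, d=(M2−M1)/(6·1)=-641/276, b=Δ1−h1·(2M1+M2)/6=5077/966
seg 2: a=5, c=M2/2=-789/161, d=(M3−M2)/(6·3)=6191/5796, b=Δ2−h2·(2M2+M3)/6=4679/1932
seg 3: a=-3, c=M3/2=3035/644, d=(M4−M3)/(6·1)=-3035/1932, b=Δ3−h3·(2M3+M4)/6=1795/966
t_q=5/2 → seg 1, τ=1/2; S=0+5077/966·τ+1331/644·τ²+-641/276·τ³=14705/5152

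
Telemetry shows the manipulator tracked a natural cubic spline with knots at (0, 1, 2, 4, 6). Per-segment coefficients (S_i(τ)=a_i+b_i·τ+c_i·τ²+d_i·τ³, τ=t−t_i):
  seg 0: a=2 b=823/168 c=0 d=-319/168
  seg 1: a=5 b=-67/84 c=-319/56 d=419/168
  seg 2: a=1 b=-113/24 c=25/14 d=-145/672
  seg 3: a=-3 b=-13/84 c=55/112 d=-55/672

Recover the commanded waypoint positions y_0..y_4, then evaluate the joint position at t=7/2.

y_0 = S_0(0) = a_0 = 2
y_1 = S_1(0) = a_1 = 5
y_2 = S_2(0) = a_2 = 1
y_3 = S_3(0) = a_3 = -3
y_4 = S_3(2) = -2
t_q=7/2 is in segment 2 (τ=3/2); S_2(τ)=-4969/1792

y_0=2 y_1=5 y_2=1 y_3=-3 y_4=-2
S(7/2) = -4969/1792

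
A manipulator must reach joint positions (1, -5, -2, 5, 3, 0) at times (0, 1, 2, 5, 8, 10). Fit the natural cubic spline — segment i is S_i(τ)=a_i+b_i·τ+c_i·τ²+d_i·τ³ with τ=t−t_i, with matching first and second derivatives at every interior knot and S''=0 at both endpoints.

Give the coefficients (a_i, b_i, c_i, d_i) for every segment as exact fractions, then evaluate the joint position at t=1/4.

Δ: Δ0=-6, Δ1=3, Δ2=7/3, Δ3=-2/3, Δ4=-3/2
row 1: diag=4, rhs=54; c'=1/4, d'=27/2
row 2: denom=8−1·1/4=31/4; d'=(-4−1·27/2)/(31/4)=-70/31
row 3: denom=12−3·12/31=336/31; d'=(-18−3·-70/31)/(336/31)=-29/28
row 4: denom=10−3·31/112=1027/112; d'=(-5−3·-29/28)/(1027/112)=-212/1027
back: M4=-212/1027
back: M3=-29/28−31/112·-212/1027=-1005/1027
back: M2=-70/31−12/31·-1005/1027=-1930/1027
back: M1=27/2−1/4·-1930/1027=14347/1027
M: M0=0, M1=14347/1027, M2=-1930/1027, M3=-1005/1027, M4=-212/1027, M5=0
seg 0: a=1, c=M0/2=0, d=(M1−M0)/(6·1)=14347/6162, b=Δ0−h0·(2M0+M1)/6=-51319/6162
seg 1: a=-5, c=M1/2=14347/2054, d=(M2−M1)/(6·1)=-16277/6162, b=Δ1−h1·(2M1+M2)/6=-4139/3081
seg 2: a=-2, c=M2/2=-965/1027, d=(M3−M2)/(6·3)=925/18486, b=Δ2−h2·(2M2+M3)/6=28973/6162
seg 3: a=5, c=M3/2=-1005/2054, d=(M4−M3)/(6·3)=61/1422, b=Δ3−h3·(2M3+M4)/6=1279/3081
seg 4: a=3, c=M4/2=-106/1027, d=(M5−M4)/(6·2)=53/3081, b=Δ4−h4·(2M4+M5)/6=-8395/6162
t_q=1/4 → seg 0, τ=1/4; S=1+-51319/6162·τ+0·τ²+14347/6162·τ³=-137463/131456

  seg 0: a=1 b=-51319/6162 c=0 d=14347/6162
  seg 1: a=-5 b=-4139/3081 c=14347/2054 d=-16277/6162
  seg 2: a=-2 b=28973/6162 c=-965/1027 d=925/18486
  seg 3: a=5 b=1279/3081 c=-1005/2054 d=61/1422
  seg 4: a=3 b=-8395/6162 c=-106/1027 d=53/3081
S(1/4) = -137463/131456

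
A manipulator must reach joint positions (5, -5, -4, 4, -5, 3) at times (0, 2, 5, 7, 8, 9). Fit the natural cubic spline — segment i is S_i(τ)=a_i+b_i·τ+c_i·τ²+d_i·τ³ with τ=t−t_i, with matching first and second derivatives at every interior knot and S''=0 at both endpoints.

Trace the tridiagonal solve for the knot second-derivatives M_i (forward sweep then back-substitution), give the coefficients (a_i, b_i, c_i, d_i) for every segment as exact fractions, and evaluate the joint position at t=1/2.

Δ: Δ0=-5, Δ1=1/3, Δ2=4, Δ3=-9, Δ4=8
row 1: diag=10, rhs=32; c'=3/10, d'=16/5
row 2: denom=10−3·3/10=91/10; d'=(22−3·16/5)/(91/10)=124/91
row 3: denom=6−2·20/91=506/91; d'=(-78−2·124/91)/(506/91)=-3673/253
row 4: denom=4−1·91/506=1933/506; d'=(102−1·-3673/253)/(1933/506)=58958/1933
back: M4=58958/1933
back: M3=-3673/253−91/506·58958/1933=-38666/1933
back: M2=124/91−20/91·-38666/1933=11132/1933
back: M1=16/5−3/10·11132/1933=2846/1933
M: M0=0, M1=2846/1933, M2=11132/1933, M3=-38666/1933, M4=58958/1933, M5=0
seg 0: a=5, c=M0/2=0, d=(M1−M0)/(6·2)=1423/11598, b=Δ0−h0·(2M0+M1)/6=-31841/5799
seg 1: a=-5, c=M1/2=1423/1933, d=(M2−M1)/(6·3)=1381/5799, b=Δ1−h1·(2M1+M2)/6=-23303/5799
seg 2: a=-4, c=M2/2=5566/1933, d=(M3−M2)/(6·2)=-24899/11598, b=Δ2−h2·(2M2+M3)/6=39598/5799
seg 3: a=4, c=M3/2=-19333/1933, d=(M4−M3)/(6·1)=48812/5799, b=Δ3−h3·(2M3+M4)/6=-43004/5799
seg 4: a=-5, c=M4/2=29479/1933, d=(M5−M4)/(6·1)=-29479/5799, b=Δ4−h4·(2M4+M5)/6=-12566/5799
t_q=1/2 → seg 0, τ=1/2; S=5+-31841/5799·τ+0·τ²+1423/11598·τ³=70205/30928

  seg 0: a=5 b=-31841/5799 c=0 d=1423/11598
  seg 1: a=-5 b=-23303/5799 c=1423/1933 d=1381/5799
  seg 2: a=-4 b=39598/5799 c=5566/1933 d=-24899/11598
  seg 3: a=4 b=-43004/5799 c=-19333/1933 d=48812/5799
  seg 4: a=-5 b=-12566/5799 c=29479/1933 d=-29479/5799
S(1/2) = 70205/30928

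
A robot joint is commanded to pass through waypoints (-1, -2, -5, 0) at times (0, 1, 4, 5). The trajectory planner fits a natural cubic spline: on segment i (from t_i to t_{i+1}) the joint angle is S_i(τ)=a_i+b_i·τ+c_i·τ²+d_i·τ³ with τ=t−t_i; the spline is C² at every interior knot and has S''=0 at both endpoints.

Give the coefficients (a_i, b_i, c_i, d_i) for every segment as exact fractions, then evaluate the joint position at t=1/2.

Δ: Δ0=-1, Δ1=-1, Δ2=5
row 1: diag=8, rhs=0; c'=3/8, d'=0
row 2: denom=8−3·3/8=55/8; d'=(36−3·0)/(55/8)=288/55
back: M2=288/55
back: M1=0−3/8·288/55=-108/55
M: M0=0, M1=-108/55, M2=288/55, M3=0
seg 0: a=-1, c=M0/2=0, d=(M1−M0)/(6·1)=-18/55, b=Δ0−h0·(2M0+M1)/6=-37/55
seg 1: a=-2, c=M1/2=-54/55, d=(M2−M1)/(6·3)=2/5, b=Δ1−h1·(2M1+M2)/6=-91/55
seg 2: a=-5, c=M2/2=144/55, d=(M3−M2)/(6·1)=-48/55, b=Δ2−h2·(2M2+M3)/6=179/55
t_q=1/2 → seg 0, τ=1/2; S=-1+-37/55·τ+0·τ²+-18/55·τ³=-303/220

  seg 0: a=-1 b=-37/55 c=0 d=-18/55
  seg 1: a=-2 b=-91/55 c=-54/55 d=2/5
  seg 2: a=-5 b=179/55 c=144/55 d=-48/55
S(1/2) = -303/220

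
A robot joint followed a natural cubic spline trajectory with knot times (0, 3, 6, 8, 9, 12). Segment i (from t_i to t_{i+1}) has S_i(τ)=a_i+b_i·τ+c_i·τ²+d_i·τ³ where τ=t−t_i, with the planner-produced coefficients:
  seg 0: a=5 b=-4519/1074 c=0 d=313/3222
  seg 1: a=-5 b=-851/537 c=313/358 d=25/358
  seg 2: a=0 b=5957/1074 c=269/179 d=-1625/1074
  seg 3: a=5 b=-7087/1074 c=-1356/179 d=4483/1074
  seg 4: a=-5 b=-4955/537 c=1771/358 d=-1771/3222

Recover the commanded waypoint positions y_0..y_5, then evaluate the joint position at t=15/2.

y_0=5 y_1=-5 y_2=0 y_3=5 y_4=-5 y_5=-3
S(15/2) = 18887/2864

y_0 = S_0(0) = a_0 = 5
y_1 = S_1(0) = a_1 = -5
y_2 = S_2(0) = a_2 = 0
y_3 = S_3(0) = a_3 = 5
y_4 = S_4(0) = a_4 = -5
y_5 = S_4(3) = -3
t_q=15/2 is in segment 2 (τ=3/2); S_2(τ)=18887/2864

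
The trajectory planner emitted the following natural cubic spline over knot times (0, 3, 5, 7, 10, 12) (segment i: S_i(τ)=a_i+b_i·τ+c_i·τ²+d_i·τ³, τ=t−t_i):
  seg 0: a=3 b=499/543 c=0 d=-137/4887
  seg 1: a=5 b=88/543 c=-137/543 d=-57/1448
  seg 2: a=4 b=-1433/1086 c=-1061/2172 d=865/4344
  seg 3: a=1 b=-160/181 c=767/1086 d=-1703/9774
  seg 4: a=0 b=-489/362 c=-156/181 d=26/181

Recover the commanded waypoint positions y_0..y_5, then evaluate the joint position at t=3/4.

y_0 = S_0(0) = a_0 = 3
y_1 = S_1(0) = a_1 = 5
y_2 = S_2(0) = a_2 = 4
y_3 = S_3(0) = a_3 = 1
y_4 = S_4(0) = a_4 = 0
y_5 = S_4(2) = -5
t_q=3/4 is in segment 0 (τ=3/4); S_0(τ)=42599/11584

y_0=3 y_1=5 y_2=4 y_3=1 y_4=0 y_5=-5
S(3/4) = 42599/11584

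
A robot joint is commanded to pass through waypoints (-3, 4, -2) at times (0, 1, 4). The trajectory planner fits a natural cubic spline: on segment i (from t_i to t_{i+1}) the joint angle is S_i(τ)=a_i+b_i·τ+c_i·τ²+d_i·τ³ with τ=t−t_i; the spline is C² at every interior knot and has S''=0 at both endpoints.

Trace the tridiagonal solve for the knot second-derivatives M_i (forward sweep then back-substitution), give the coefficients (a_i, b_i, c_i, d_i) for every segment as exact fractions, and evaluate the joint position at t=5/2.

  seg 0: a=-3 b=65/8 c=0 d=-9/8
  seg 1: a=4 b=19/4 c=-27/8 d=3/8
S(5/2) = 307/64

Δ: Δ0=7, Δ1=-2
row 1: diag=8, rhs=-54; c'=3/8, d'=-27/4
back: M1=-27/4
M: M0=0, M1=-27/4, M2=0
seg 0: a=-3, c=M0/2=0, d=(M1−M0)/(6·1)=-9/8, b=Δ0−h0·(2M0+M1)/6=65/8
seg 1: a=4, c=M1/2=-27/8, d=(M2−M1)/(6·3)=3/8, b=Δ1−h1·(2M1+M2)/6=19/4
t_q=5/2 → seg 1, τ=3/2; S=4+19/4·τ+-27/8·τ²+3/8·τ³=307/64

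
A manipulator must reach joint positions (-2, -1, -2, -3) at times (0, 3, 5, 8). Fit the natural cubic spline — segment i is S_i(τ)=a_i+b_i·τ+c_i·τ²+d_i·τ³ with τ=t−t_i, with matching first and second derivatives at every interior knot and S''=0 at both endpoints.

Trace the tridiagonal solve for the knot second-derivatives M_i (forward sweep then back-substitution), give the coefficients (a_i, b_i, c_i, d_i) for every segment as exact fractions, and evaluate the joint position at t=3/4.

  seg 0: a=-2 b=29/48 c=0 d=-13/432
  seg 1: a=-1 b=-5/24 c=-13/48 d=1/16
  seg 2: a=-2 b=-13/24 c=5/48 d=-5/432
S(3/4) = -1597/1024

Δ: Δ0=1/3, Δ1=-1/2, Δ2=-1/3
row 1: diag=10, rhs=-5; c'=1/5, d'=-1/2
row 2: denom=10−2·1/5=48/5; d'=(1−2·-1/2)/(48/5)=5/24
back: M2=5/24
back: M1=-1/2−1/5·5/24=-13/24
M: M0=0, M1=-13/24, M2=5/24, M3=0
seg 0: a=-2, c=M0/2=0, d=(M1−M0)/(6·3)=-13/432, b=Δ0−h0·(2M0+M1)/6=29/48
seg 1: a=-1, c=M1/2=-13/48, d=(M2−M1)/(6·2)=1/16, b=Δ1−h1·(2M1+M2)/6=-5/24
seg 2: a=-2, c=M2/2=5/48, d=(M3−M2)/(6·3)=-5/432, b=Δ2−h2·(2M2+M3)/6=-13/24
t_q=3/4 → seg 0, τ=3/4; S=-2+29/48·τ+0·τ²+-13/432·τ³=-1597/1024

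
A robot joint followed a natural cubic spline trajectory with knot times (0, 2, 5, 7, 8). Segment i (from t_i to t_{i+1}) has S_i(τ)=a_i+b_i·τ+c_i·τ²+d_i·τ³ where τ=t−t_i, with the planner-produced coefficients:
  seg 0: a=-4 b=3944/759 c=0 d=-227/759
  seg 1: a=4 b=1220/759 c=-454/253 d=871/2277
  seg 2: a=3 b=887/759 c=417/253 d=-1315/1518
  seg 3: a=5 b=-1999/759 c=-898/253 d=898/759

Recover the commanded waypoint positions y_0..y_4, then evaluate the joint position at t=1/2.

y_0=-4 y_1=4 y_2=3 y_3=5 y_4=0
S(1/2) = -2913/2024

y_0 = S_0(0) = a_0 = -4
y_1 = S_1(0) = a_1 = 4
y_2 = S_2(0) = a_2 = 3
y_3 = S_3(0) = a_3 = 5
y_4 = S_3(1) = 0
t_q=1/2 is in segment 0 (τ=1/2); S_0(τ)=-2913/2024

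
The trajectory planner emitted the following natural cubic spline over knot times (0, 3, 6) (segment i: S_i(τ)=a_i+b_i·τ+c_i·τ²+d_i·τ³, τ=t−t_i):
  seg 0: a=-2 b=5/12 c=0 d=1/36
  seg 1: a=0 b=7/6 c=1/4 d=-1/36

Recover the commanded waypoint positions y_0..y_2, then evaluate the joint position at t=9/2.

y_0=-2 y_1=0 y_2=5
S(9/2) = 71/32

y_0 = S_0(0) = a_0 = -2
y_1 = S_1(0) = a_1 = 0
y_2 = S_1(3) = 5
t_q=9/2 is in segment 1 (τ=3/2); S_1(τ)=71/32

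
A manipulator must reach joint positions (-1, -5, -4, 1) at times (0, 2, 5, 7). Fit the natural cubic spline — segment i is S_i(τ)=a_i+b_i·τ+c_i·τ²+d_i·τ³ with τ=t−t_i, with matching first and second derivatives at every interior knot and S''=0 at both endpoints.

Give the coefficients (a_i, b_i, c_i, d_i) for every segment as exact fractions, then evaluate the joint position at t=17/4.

Δ: Δ0=-2, Δ1=1/3, Δ2=5/2
row 1: diag=10, rhs=14; c'=3/10, d'=7/5
row 2: denom=10−3·3/10=91/10; d'=(13−3·7/5)/(91/10)=88/91
back: M2=88/91
back: M1=7/5−3/10·88/91=101/91
M: M0=0, M1=101/91, M2=88/91, M3=0
seg 0: a=-1, c=M0/2=0, d=(M1−M0)/(6·2)=101/1092, b=Δ0−h0·(2M0+M1)/6=-647/273
seg 1: a=-5, c=M1/2=101/182, d=(M2−M1)/(6·3)=-1/126, b=Δ1−h1·(2M1+M2)/6=-344/273
seg 2: a=-4, c=M2/2=44/91, d=(M3−M2)/(6·2)=-22/273, b=Δ2−h2·(2M2+M3)/6=1013/546
t_q=17/4 → seg 1, τ=9/4; S=-5+-344/273·τ+101/182·τ²+-1/126·τ³=-59593/11648

  seg 0: a=-1 b=-647/273 c=0 d=101/1092
  seg 1: a=-5 b=-344/273 c=101/182 d=-1/126
  seg 2: a=-4 b=1013/546 c=44/91 d=-22/273
S(17/4) = -59593/11648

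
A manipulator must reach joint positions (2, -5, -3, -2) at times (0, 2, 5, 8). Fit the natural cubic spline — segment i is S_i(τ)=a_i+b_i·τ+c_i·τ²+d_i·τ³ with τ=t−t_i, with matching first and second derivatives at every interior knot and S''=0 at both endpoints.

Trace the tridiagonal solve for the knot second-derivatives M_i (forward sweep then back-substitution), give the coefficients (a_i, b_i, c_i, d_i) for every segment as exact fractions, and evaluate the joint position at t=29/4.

Δ: Δ0=-7/2, Δ1=2/3, Δ2=1/3
row 1: diag=10, rhs=25; c'=3/10, d'=5/2
row 2: denom=12−3·3/10=111/10; d'=(-2−3·5/2)/(111/10)=-95/111
back: M2=-95/111
back: M1=5/2−3/10·-95/111=102/37
M: M0=0, M1=102/37, M2=-95/111, M3=0
seg 0: a=2, c=M0/2=0, d=(M1−M0)/(6·2)=17/74, b=Δ0−h0·(2M0+M1)/6=-327/74
seg 1: a=-5, c=M1/2=51/37, d=(M2−M1)/(6·3)=-401/1998, b=Δ1−h1·(2M1+M2)/6=-123/74
seg 2: a=-3, c=M2/2=-95/222, d=(M3−M2)/(6·3)=95/1998, b=Δ2−h2·(2M2+M3)/6=44/37
t_q=29/4 → seg 2, τ=9/4; S=-3+44/37·τ+-95/222·τ²+95/1998·τ³=-9231/4736

  seg 0: a=2 b=-327/74 c=0 d=17/74
  seg 1: a=-5 b=-123/74 c=51/37 d=-401/1998
  seg 2: a=-3 b=44/37 c=-95/222 d=95/1998
S(29/4) = -9231/4736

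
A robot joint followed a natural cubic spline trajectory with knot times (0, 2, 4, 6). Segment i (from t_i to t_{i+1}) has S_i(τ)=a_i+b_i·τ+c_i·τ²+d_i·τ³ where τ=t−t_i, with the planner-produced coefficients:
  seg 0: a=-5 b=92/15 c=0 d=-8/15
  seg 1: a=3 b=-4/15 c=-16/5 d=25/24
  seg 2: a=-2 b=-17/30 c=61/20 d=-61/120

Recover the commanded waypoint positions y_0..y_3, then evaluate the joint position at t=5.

y_0=-5 y_1=3 y_2=-2 y_3=5
S(5) = -1/40

y_0 = S_0(0) = a_0 = -5
y_1 = S_1(0) = a_1 = 3
y_2 = S_2(0) = a_2 = -2
y_3 = S_2(2) = 5
t_q=5 is in segment 2 (τ=1); S_2(τ)=-1/40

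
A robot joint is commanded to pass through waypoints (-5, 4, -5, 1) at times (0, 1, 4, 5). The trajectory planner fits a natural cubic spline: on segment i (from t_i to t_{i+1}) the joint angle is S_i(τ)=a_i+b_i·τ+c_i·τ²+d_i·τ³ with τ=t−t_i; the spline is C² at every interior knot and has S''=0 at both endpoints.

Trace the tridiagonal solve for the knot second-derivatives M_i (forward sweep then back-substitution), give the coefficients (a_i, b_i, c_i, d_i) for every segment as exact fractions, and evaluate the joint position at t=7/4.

Δ: Δ0=9, Δ1=-3, Δ2=6
row 1: diag=8, rhs=-72; c'=3/8, d'=-9
row 2: denom=8−3·3/8=55/8; d'=(54−3·-9)/(55/8)=648/55
back: M2=648/55
back: M1=-9−3/8·648/55=-738/55
M: M0=0, M1=-738/55, M2=648/55, M3=0
seg 0: a=-5, c=M0/2=0, d=(M1−M0)/(6·1)=-123/55, b=Δ0−h0·(2M0+M1)/6=618/55
seg 1: a=4, c=M1/2=-369/55, d=(M2−M1)/(6·3)=7/5, b=Δ1−h1·(2M1+M2)/6=249/55
seg 2: a=-5, c=M2/2=324/55, d=(M3−M2)/(6·1)=-108/55, b=Δ2−h2·(2M2+M3)/6=114/55
t_q=7/4 → seg 1, τ=3/4; S=4+249/55·τ+-369/55·τ²+7/5·τ³=14827/3520

  seg 0: a=-5 b=618/55 c=0 d=-123/55
  seg 1: a=4 b=249/55 c=-369/55 d=7/5
  seg 2: a=-5 b=114/55 c=324/55 d=-108/55
S(7/4) = 14827/3520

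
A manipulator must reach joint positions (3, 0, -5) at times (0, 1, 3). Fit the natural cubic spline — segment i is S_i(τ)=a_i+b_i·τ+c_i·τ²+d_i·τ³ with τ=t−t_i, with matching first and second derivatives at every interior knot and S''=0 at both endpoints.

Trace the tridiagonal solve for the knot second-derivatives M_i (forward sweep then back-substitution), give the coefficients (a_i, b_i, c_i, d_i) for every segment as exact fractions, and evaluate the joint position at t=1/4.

  seg 0: a=3 b=-37/12 c=0 d=1/12
  seg 1: a=0 b=-17/6 c=1/4 d=-1/24
S(1/4) = 571/256

Δ: Δ0=-3, Δ1=-5/2
row 1: diag=6, rhs=3; c'=1/3, d'=1/2
back: M1=1/2
M: M0=0, M1=1/2, M2=0
seg 0: a=3, c=M0/2=0, d=(M1−M0)/(6·1)=1/12, b=Δ0−h0·(2M0+M1)/6=-37/12
seg 1: a=0, c=M1/2=1/4, d=(M2−M1)/(6·2)=-1/24, b=Δ1−h1·(2M1+M2)/6=-17/6
t_q=1/4 → seg 0, τ=1/4; S=3+-37/12·τ+0·τ²+1/12·τ³=571/256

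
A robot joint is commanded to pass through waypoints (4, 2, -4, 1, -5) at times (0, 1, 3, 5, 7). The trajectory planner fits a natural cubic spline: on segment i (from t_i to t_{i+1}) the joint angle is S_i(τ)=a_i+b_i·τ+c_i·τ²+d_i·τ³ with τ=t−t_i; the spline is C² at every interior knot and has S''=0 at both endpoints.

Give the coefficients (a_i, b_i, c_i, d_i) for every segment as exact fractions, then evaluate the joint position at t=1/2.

  seg 0: a=4 b=-243/164 c=0 d=-85/164
  seg 1: a=2 b=-249/82 c=-255/164 d=129/164
  seg 2: a=-4 b=15/82 c=519/164 d=-329/328
  seg 3: a=1 b=33/41 c=-117/41 d=39/82
S(1/2) = 4191/1312

Δ: Δ0=-2, Δ1=-3, Δ2=5/2, Δ3=-3
row 1: diag=6, rhs=-6; c'=1/3, d'=-1
row 2: denom=8−2·1/3=22/3; d'=(33−2·-1)/(22/3)=105/22
row 3: denom=8−2·3/11=82/11; d'=(-33−2·105/22)/(82/11)=-234/41
back: M3=-234/41
back: M2=105/22−3/11·-234/41=519/82
back: M1=-1−1/3·519/82=-255/82
M: M0=0, M1=-255/82, M2=519/82, M3=-234/41, M4=0
seg 0: a=4, c=M0/2=0, d=(M1−M0)/(6·1)=-85/164, b=Δ0−h0·(2M0+M1)/6=-243/164
seg 1: a=2, c=M1/2=-255/164, d=(M2−M1)/(6·2)=129/164, b=Δ1−h1·(2M1+M2)/6=-249/82
seg 2: a=-4, c=M2/2=519/164, d=(M3−M2)/(6·2)=-329/328, b=Δ2−h2·(2M2+M3)/6=15/82
seg 3: a=1, c=M3/2=-117/41, d=(M4−M3)/(6·2)=39/82, b=Δ3−h3·(2M3+M4)/6=33/41
t_q=1/2 → seg 0, τ=1/2; S=4+-243/164·τ+0·τ²+-85/164·τ³=4191/1312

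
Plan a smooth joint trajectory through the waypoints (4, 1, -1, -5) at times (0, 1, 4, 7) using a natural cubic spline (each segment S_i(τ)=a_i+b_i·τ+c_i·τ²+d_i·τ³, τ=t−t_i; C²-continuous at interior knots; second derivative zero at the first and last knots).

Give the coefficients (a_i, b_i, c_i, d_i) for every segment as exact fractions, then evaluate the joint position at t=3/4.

  seg 0: a=4 b=-97/29 c=0 d=10/29
  seg 1: a=1 b=-67/29 c=30/29 d=-127/783
  seg 2: a=-1 b=-14/29 c=-37/87 d=37/783
S(3/4) = 1519/928

Δ: Δ0=-3, Δ1=-2/3, Δ2=-4/3
row 1: diag=8, rhs=14; c'=3/8, d'=7/4
row 2: denom=12−3·3/8=87/8; d'=(-4−3·7/4)/(87/8)=-74/87
back: M2=-74/87
back: M1=7/4−3/8·-74/87=60/29
M: M0=0, M1=60/29, M2=-74/87, M3=0
seg 0: a=4, c=M0/2=0, d=(M1−M0)/(6·1)=10/29, b=Δ0−h0·(2M0+M1)/6=-97/29
seg 1: a=1, c=M1/2=30/29, d=(M2−M1)/(6·3)=-127/783, b=Δ1−h1·(2M1+M2)/6=-67/29
seg 2: a=-1, c=M2/2=-37/87, d=(M3−M2)/(6·3)=37/783, b=Δ2−h2·(2M2+M3)/6=-14/29
t_q=3/4 → seg 0, τ=3/4; S=4+-97/29·τ+0·τ²+10/29·τ³=1519/928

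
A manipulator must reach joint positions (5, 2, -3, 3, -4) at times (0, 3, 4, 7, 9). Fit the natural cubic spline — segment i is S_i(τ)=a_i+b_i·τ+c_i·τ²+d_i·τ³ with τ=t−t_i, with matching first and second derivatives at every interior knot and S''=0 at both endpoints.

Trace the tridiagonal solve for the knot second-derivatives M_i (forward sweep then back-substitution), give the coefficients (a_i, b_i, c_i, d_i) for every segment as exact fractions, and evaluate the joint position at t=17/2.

Δ: Δ0=-1, Δ1=-5, Δ2=2, Δ3=-7/2
row 1: diag=8, rhs=-24; c'=1/8, d'=-3
row 2: denom=8−1·1/8=63/8; d'=(42−1·-3)/(63/8)=40/7
row 3: denom=10−3·8/21=62/7; d'=(-33−3·40/7)/(62/7)=-351/62
back: M3=-351/62
back: M2=40/7−8/21·-351/62=244/31
back: M1=-3−1/8·244/31=-247/62
M: M0=0, M1=-247/62, M2=244/31, M3=-351/62, M4=0
seg 0: a=5, c=M0/2=0, d=(M1−M0)/(6·3)=-247/1116, b=Δ0−h0·(2M0+M1)/6=123/124
seg 1: a=2, c=M1/2=-247/124, d=(M2−M1)/(6·1)=245/124, b=Δ1−h1·(2M1+M2)/6=-309/62
seg 2: a=-3, c=M2/2=122/31, d=(M3−M2)/(6·3)=-839/1116, b=Δ2−h2·(2M2+M3)/6=-377/124
seg 3: a=3, c=M3/2=-351/124, d=(M4−M3)/(6·2)=117/248, b=Δ3−h3·(2M3+M4)/6=17/62
t_q=17/2 → seg 3, τ=3/2; S=3+17/62·τ+-351/124·τ²+117/248·τ³=-2709/1984

  seg 0: a=5 b=123/124 c=0 d=-247/1116
  seg 1: a=2 b=-309/62 c=-247/124 d=245/124
  seg 2: a=-3 b=-377/124 c=122/31 d=-839/1116
  seg 3: a=3 b=17/62 c=-351/124 d=117/248
S(17/2) = -2709/1984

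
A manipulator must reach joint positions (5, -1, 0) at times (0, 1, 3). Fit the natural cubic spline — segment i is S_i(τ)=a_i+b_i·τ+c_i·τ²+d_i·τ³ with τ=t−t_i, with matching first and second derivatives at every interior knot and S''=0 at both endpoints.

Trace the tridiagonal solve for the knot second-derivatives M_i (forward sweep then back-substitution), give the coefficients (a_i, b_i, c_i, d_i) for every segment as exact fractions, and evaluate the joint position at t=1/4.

  seg 0: a=5 b=-85/12 c=0 d=13/12
  seg 1: a=-1 b=-23/6 c=13/4 d=-13/24
S(1/4) = 831/256

Δ: Δ0=-6, Δ1=1/2
row 1: diag=6, rhs=39; c'=1/3, d'=13/2
back: M1=13/2
M: M0=0, M1=13/2, M2=0
seg 0: a=5, c=M0/2=0, d=(M1−M0)/(6·1)=13/12, b=Δ0−h0·(2M0+M1)/6=-85/12
seg 1: a=-1, c=M1/2=13/4, d=(M2−M1)/(6·2)=-13/24, b=Δ1−h1·(2M1+M2)/6=-23/6
t_q=1/4 → seg 0, τ=1/4; S=5+-85/12·τ+0·τ²+13/12·τ³=831/256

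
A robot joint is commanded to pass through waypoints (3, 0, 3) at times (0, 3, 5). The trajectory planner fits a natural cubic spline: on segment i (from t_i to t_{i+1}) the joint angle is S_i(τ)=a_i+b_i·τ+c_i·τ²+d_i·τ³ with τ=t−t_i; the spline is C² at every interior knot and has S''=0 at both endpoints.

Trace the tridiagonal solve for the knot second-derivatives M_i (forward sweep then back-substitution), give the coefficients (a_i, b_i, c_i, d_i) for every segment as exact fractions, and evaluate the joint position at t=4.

  seg 0: a=3 b=-7/4 c=0 d=1/12
  seg 1: a=0 b=1/2 c=3/4 d=-1/8
S(4) = 9/8

Δ: Δ0=-1, Δ1=3/2
row 1: diag=10, rhs=15; c'=1/5, d'=3/2
back: M1=3/2
M: M0=0, M1=3/2, M2=0
seg 0: a=3, c=M0/2=0, d=(M1−M0)/(6·3)=1/12, b=Δ0−h0·(2M0+M1)/6=-7/4
seg 1: a=0, c=M1/2=3/4, d=(M2−M1)/(6·2)=-1/8, b=Δ1−h1·(2M1+M2)/6=1/2
t_q=4 → seg 1, τ=1; S=0+1/2·τ+3/4·τ²+-1/8·τ³=9/8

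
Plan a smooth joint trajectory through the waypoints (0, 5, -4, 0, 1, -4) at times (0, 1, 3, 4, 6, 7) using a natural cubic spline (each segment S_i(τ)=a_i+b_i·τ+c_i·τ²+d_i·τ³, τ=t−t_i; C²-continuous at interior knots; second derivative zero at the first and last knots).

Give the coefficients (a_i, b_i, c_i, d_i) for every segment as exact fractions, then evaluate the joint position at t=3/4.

Δ: Δ0=5, Δ1=-9/2, Δ2=4, Δ3=1/2, Δ4=-5
row 1: diag=6, rhs=-57; c'=1/3, d'=-19/2
row 2: denom=6−2·1/3=16/3; d'=(51−2·-19/2)/(16/3)=105/8
row 3: denom=6−1·3/16=93/16; d'=(-21−1·105/8)/(93/16)=-182/31
row 4: denom=6−2·32/93=494/93; d'=(-33−2·-182/31)/(494/93)=-1977/494
back: M4=-1977/494
back: M3=-182/31−32/93·-1977/494=-1110/247
back: M2=105/8−3/16·-1110/247=3450/247
back: M1=-19/2−1/3·3450/247=-6993/494
M: M0=0, M1=-6993/494, M2=3450/247, M3=-1110/247, M4=-1977/494, M5=0
seg 0: a=0, c=M0/2=0, d=(M1−M0)/(6·1)=-2331/988, b=Δ0−h0·(2M0+M1)/6=7271/988
seg 1: a=5, c=M1/2=-6993/988, d=(M2−M1)/(6·2)=4631/1976, b=Δ1−h1·(2M1+M2)/6=139/494
seg 2: a=-4, c=M2/2=1725/247, d=(M3−M2)/(6·1)=-40/13, b=Δ2−h2·(2M2+M3)/6=23/247
seg 3: a=0, c=M3/2=-555/247, d=(M4−M3)/(6·2)=81/1976, b=Δ3−h3·(2M3+M4)/6=1193/247
seg 4: a=1, c=M4/2=-1977/988, d=(M5−M4)/(6·1)=659/988, b=Δ4−h4·(2M4+M5)/6=-1811/494
t_q=3/4 → seg 0, τ=3/4; S=0+7271/988·τ+0·τ²+-2331/988·τ³=286071/63232

  seg 0: a=0 b=7271/988 c=0 d=-2331/988
  seg 1: a=5 b=139/494 c=-6993/988 d=4631/1976
  seg 2: a=-4 b=23/247 c=1725/247 d=-40/13
  seg 3: a=0 b=1193/247 c=-555/247 d=81/1976
  seg 4: a=1 b=-1811/494 c=-1977/988 d=659/988
S(3/4) = 286071/63232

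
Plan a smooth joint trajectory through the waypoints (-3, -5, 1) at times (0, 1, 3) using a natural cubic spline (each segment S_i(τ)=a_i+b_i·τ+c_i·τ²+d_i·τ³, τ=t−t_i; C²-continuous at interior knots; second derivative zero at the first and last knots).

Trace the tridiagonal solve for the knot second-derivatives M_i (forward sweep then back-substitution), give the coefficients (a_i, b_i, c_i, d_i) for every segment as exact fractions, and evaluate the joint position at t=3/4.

  seg 0: a=-3 b=-17/6 c=0 d=5/6
  seg 1: a=-5 b=-1/3 c=5/2 d=-5/12
S(3/4) = -611/128

Δ: Δ0=-2, Δ1=3
row 1: diag=6, rhs=30; c'=1/3, d'=5
back: M1=5
M: M0=0, M1=5, M2=0
seg 0: a=-3, c=M0/2=0, d=(M1−M0)/(6·1)=5/6, b=Δ0−h0·(2M0+M1)/6=-17/6
seg 1: a=-5, c=M1/2=5/2, d=(M2−M1)/(6·2)=-5/12, b=Δ1−h1·(2M1+M2)/6=-1/3
t_q=3/4 → seg 0, τ=3/4; S=-3+-17/6·τ+0·τ²+5/6·τ³=-611/128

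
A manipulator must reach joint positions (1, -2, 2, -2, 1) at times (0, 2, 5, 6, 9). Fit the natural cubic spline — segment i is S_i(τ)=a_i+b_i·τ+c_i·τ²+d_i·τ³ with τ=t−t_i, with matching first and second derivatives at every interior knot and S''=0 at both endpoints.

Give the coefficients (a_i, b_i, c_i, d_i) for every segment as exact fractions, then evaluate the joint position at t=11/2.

Δ: Δ0=-3/2, Δ1=4/3, Δ2=-4, Δ3=1
row 1: diag=10, rhs=17; c'=3/10, d'=17/10
row 2: denom=8−3·3/10=71/10; d'=(-32−3·17/10)/(71/10)=-371/71
row 3: denom=8−1·10/71=558/71; d'=(30−1·-371/71)/(558/71)=2501/558
back: M3=2501/558
back: M2=-371/71−10/71·2501/558=-1634/279
back: M1=17/10−3/10·-1634/279=643/186
M: M0=0, M1=643/186, M2=-1634/279, M3=2501/558, M4=0
seg 0: a=1, c=M0/2=0, d=(M1−M0)/(6·2)=643/2232, b=Δ0−h0·(2M0+M1)/6=-740/279
seg 1: a=-2, c=M1/2=643/372, d=(M2−M1)/(6·3)=-5197/10044, b=Δ1−h1·(2M1+M2)/6=449/558
seg 2: a=2, c=M2/2=-817/279, d=(M3−M2)/(6·1)=641/372, b=Δ2−h2·(2M2+M3)/6=-3119/1116
seg 3: a=-2, c=M3/2=2501/1116, d=(M4−M3)/(6·3)=-2501/10044, b=Δ3−h3·(2M3+M4)/6=-1943/558
t_q=11/2 → seg 2, τ=1/2; S=2+-3119/1116·τ+-817/279·τ²+641/372·τ³=767/8928

  seg 0: a=1 b=-740/279 c=0 d=643/2232
  seg 1: a=-2 b=449/558 c=643/372 d=-5197/10044
  seg 2: a=2 b=-3119/1116 c=-817/279 d=641/372
  seg 3: a=-2 b=-1943/558 c=2501/1116 d=-2501/10044
S(11/2) = 767/8928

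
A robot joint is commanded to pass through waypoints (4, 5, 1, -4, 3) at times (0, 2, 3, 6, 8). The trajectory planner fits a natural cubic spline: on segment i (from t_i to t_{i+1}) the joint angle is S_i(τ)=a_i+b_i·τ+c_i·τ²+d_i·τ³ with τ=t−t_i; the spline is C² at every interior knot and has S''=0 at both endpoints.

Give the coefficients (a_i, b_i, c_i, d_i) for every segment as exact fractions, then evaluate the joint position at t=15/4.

Δ: Δ0=1/2, Δ1=-4, Δ2=-5/3, Δ3=7/2
row 1: diag=6, rhs=-27; c'=1/6, d'=-9/2
row 2: denom=8−1·1/6=47/6; d'=(14−1·-9/2)/(47/6)=111/47
row 3: denom=10−3·18/47=416/47; d'=(31−3·111/47)/(416/47)=281/104
back: M3=281/104
back: M2=111/47−18/47·281/104=69/52
back: M1=-9/2−1/6·69/52=-491/104
M: M0=0, M1=-491/104, M2=69/52, M3=281/104, M4=0
seg 0: a=4, c=M0/2=0, d=(M1−M0)/(6·2)=-491/1248, b=Δ0−h0·(2M0+M1)/6=647/312
seg 1: a=5, c=M1/2=-491/208, d=(M2−M1)/(6·1)=629/624, b=Δ1−h1·(2M1+M2)/6=-413/156
seg 2: a=1, c=M2/2=69/104, d=(M3−M2)/(6·3)=11/144, b=Δ2−h2·(2M2+M3)/6=-2711/624
seg 3: a=-4, c=M3/2=281/208, d=(M4−M3)/(6·2)=-281/1248, b=Δ3−h3·(2M3+M4)/6=265/156
t_q=15/4 → seg 2, τ=3/4; S=1+-2711/624·τ+69/104·τ²+11/144·τ³=-24667/13312

  seg 0: a=4 b=647/312 c=0 d=-491/1248
  seg 1: a=5 b=-413/156 c=-491/208 d=629/624
  seg 2: a=1 b=-2711/624 c=69/104 d=11/144
  seg 3: a=-4 b=265/156 c=281/208 d=-281/1248
S(15/4) = -24667/13312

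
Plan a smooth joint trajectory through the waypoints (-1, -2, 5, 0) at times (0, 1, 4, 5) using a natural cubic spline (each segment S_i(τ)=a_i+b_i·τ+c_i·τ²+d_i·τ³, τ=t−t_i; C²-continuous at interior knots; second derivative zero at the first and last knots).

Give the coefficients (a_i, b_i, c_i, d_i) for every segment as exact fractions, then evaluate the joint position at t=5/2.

Δ: Δ0=-1, Δ1=7/3, Δ2=-5
row 1: diag=8, rhs=20; c'=3/8, d'=5/2
row 2: denom=8−3·3/8=55/8; d'=(-44−3·5/2)/(55/8)=-412/55
back: M2=-412/55
back: M1=5/2−3/8·-412/55=292/55
M: M0=0, M1=292/55, M2=-412/55, M3=0
seg 0: a=-1, c=M0/2=0, d=(M1−M0)/(6·1)=146/165, b=Δ0−h0·(2M0+M1)/6=-311/165
seg 1: a=-2, c=M1/2=146/55, d=(M2−M1)/(6·3)=-32/45, b=Δ1−h1·(2M1+M2)/6=127/165
seg 2: a=5, c=M2/2=-206/55, d=(M3−M2)/(6·1)=206/165, b=Δ2−h2·(2M2+M3)/6=-413/165
t_q=5/2 → seg 1, τ=3/2; S=-2+127/165·τ+146/55·τ²+-32/45·τ³=30/11

  seg 0: a=-1 b=-311/165 c=0 d=146/165
  seg 1: a=-2 b=127/165 c=146/55 d=-32/45
  seg 2: a=5 b=-413/165 c=-206/55 d=206/165
S(5/2) = 30/11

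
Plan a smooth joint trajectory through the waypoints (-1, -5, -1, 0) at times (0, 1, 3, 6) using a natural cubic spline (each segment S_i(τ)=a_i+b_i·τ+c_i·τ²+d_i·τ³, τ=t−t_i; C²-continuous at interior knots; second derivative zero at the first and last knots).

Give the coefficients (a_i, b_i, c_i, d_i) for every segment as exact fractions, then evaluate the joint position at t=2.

  seg 0: a=-1 b=-431/84 c=0 d=95/84
  seg 1: a=-5 b=-73/42 c=95/28 d=-16/21
  seg 2: a=-1 b=113/42 c=-33/28 d=11/84
S(2) = -115/28

Δ: Δ0=-4, Δ1=2, Δ2=1/3
row 1: diag=6, rhs=36; c'=1/3, d'=6
row 2: denom=10−2·1/3=28/3; d'=(-10−2·6)/(28/3)=-33/14
back: M2=-33/14
back: M1=6−1/3·-33/14=95/14
M: M0=0, M1=95/14, M2=-33/14, M3=0
seg 0: a=-1, c=M0/2=0, d=(M1−M0)/(6·1)=95/84, b=Δ0−h0·(2M0+M1)/6=-431/84
seg 1: a=-5, c=M1/2=95/28, d=(M2−M1)/(6·2)=-16/21, b=Δ1−h1·(2M1+M2)/6=-73/42
seg 2: a=-1, c=M2/2=-33/28, d=(M3−M2)/(6·3)=11/84, b=Δ2−h2·(2M2+M3)/6=113/42
t_q=2 → seg 1, τ=1; S=-5+-73/42·τ+95/28·τ²+-16/21·τ³=-115/28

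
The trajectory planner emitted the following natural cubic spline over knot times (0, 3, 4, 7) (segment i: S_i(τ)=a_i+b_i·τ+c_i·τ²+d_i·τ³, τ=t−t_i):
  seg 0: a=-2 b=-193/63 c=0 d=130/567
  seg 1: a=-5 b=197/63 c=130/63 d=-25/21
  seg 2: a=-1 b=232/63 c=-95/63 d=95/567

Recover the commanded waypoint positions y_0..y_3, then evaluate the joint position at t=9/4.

y_0 = S_0(0) = a_0 = -2
y_1 = S_1(0) = a_1 = -5
y_2 = S_2(0) = a_2 = -1
y_3 = S_2(3) = 1
t_q=9/4 is in segment 0 (τ=9/4); S_0(τ)=-201/32

y_0=-2 y_1=-5 y_2=-1 y_3=1
S(9/4) = -201/32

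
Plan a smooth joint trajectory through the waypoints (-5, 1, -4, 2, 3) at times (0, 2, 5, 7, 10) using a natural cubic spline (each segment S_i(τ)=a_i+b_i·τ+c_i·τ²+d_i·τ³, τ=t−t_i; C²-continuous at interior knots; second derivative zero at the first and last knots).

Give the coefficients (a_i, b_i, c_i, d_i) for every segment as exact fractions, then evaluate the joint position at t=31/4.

Δ: Δ0=3, Δ1=-5/3, Δ2=3, Δ3=1/3
row 1: diag=10, rhs=-28; c'=3/10, d'=-14/5
row 2: denom=10−3·3/10=91/10; d'=(28−3·-14/5)/(91/10)=4
row 3: denom=10−2·20/91=870/91; d'=(-16−2·4)/(870/91)=-364/145
back: M3=-364/145
back: M2=4−20/91·-364/145=132/29
back: M1=-14/5−3/10·132/29=-604/145
M: M0=0, M1=-604/145, M2=132/29, M3=-364/145, M4=0
seg 0: a=-5, c=M0/2=0, d=(M1−M0)/(6·2)=-151/435, b=Δ0−h0·(2M0+M1)/6=1909/435
seg 1: a=1, c=M1/2=-302/145, d=(M2−M1)/(6·3)=632/1305, b=Δ1−h1·(2M1+M2)/6=97/435
seg 2: a=-4, c=M2/2=66/29, d=(M3−M2)/(6·2)=-256/435, b=Δ2−h2·(2M2+M3)/6=349/435
seg 3: a=2, c=M3/2=-182/145, d=(M4−M3)/(6·3)=182/1305, b=Δ3−h3·(2M3+M4)/6=1237/435
t_q=31/4 → seg 3, τ=3/4; S=2+1237/435·τ+-182/145·τ²+182/1305·τ³=16173/4640

  seg 0: a=-5 b=1909/435 c=0 d=-151/435
  seg 1: a=1 b=97/435 c=-302/145 d=632/1305
  seg 2: a=-4 b=349/435 c=66/29 d=-256/435
  seg 3: a=2 b=1237/435 c=-182/145 d=182/1305
S(31/4) = 16173/4640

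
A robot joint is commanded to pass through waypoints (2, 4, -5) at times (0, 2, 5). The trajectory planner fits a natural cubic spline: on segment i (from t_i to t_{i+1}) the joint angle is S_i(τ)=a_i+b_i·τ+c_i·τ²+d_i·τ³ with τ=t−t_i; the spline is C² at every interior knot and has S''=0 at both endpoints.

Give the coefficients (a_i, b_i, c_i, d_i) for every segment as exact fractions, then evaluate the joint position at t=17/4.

Δ: Δ0=1, Δ1=-3
row 1: diag=10, rhs=-24; c'=3/10, d'=-12/5
back: M1=-12/5
M: M0=0, M1=-12/5, M2=0
seg 0: a=2, c=M0/2=0, d=(M1−M0)/(6·2)=-1/5, b=Δ0−h0·(2M0+M1)/6=9/5
seg 1: a=4, c=M1/2=-6/5, d=(M2−M1)/(6·3)=2/15, b=Δ1−h1·(2M1+M2)/6=-3/5
t_q=17/4 → seg 1, τ=9/4; S=4+-3/5·τ+-6/5·τ²+2/15·τ³=-61/32

  seg 0: a=2 b=9/5 c=0 d=-1/5
  seg 1: a=4 b=-3/5 c=-6/5 d=2/15
S(17/4) = -61/32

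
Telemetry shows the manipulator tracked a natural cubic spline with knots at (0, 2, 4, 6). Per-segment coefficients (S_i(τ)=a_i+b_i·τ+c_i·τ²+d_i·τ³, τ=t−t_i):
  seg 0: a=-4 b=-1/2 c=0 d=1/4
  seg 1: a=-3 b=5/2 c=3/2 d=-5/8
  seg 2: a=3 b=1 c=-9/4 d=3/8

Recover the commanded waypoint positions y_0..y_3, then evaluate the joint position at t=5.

y_0 = S_0(0) = a_0 = -4
y_1 = S_1(0) = a_1 = -3
y_2 = S_2(0) = a_2 = 3
y_3 = S_2(2) = -1
t_q=5 is in segment 2 (τ=1); S_2(τ)=17/8

y_0=-4 y_1=-3 y_2=3 y_3=-1
S(5) = 17/8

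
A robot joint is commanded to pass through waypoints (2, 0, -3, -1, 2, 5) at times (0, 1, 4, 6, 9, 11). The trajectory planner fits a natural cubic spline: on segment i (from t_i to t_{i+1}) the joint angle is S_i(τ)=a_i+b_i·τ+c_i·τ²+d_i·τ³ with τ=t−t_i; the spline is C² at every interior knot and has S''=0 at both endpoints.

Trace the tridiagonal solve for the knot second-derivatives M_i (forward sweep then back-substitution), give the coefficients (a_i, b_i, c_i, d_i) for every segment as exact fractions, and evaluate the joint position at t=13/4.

Δ: Δ0=-2, Δ1=-1, Δ2=1, Δ3=1, Δ4=3/2
row 1: diag=8, rhs=6; c'=3/8, d'=3/4
row 2: denom=10−3·3/8=71/8; d'=(12−3·3/4)/(71/8)=78/71
row 3: denom=10−2·16/71=678/71; d'=(0−2·78/71)/(678/71)=-26/113
row 4: denom=10−3·71/226=2047/226; d'=(3−3·-26/113)/(2047/226)=834/2047
back: M4=834/2047
back: M3=-26/113−71/226·834/2047=-733/2047
back: M2=78/71−16/71·-733/2047=2414/2047
back: M1=3/4−3/8·2414/2047=630/2047
M: M0=0, M1=630/2047, M2=2414/2047, M3=-733/2047, M4=834/2047, M5=0
seg 0: a=2, c=M0/2=0, d=(M1−M0)/(6·1)=105/2047, b=Δ0−h0·(2M0+M1)/6=-4199/2047
seg 1: a=0, c=M1/2=315/2047, d=(M2−M1)/(6·3)=892/18423, b=Δ1−h1·(2M1+M2)/6=-3884/2047
seg 2: a=-3, c=M2/2=1207/2047, d=(M3−M2)/(6·2)=-1049/8188, b=Δ2−h2·(2M2+M3)/6=682/2047
seg 3: a=-1, c=M3/2=-733/4094, d=(M4−M3)/(6·3)=1567/36846, b=Δ3−h3·(2M3+M4)/6=2363/2047
seg 4: a=2, c=M4/2=417/2047, d=(M5−M4)/(6·2)=-139/4094, b=Δ4−h4·(2M4+M5)/6=5029/4094
t_q=13/4 → seg 1, τ=9/4; S=0+-3884/2047·τ+315/2047·τ²+892/18423·τ³=-48123/16376

  seg 0: a=2 b=-4199/2047 c=0 d=105/2047
  seg 1: a=0 b=-3884/2047 c=315/2047 d=892/18423
  seg 2: a=-3 b=682/2047 c=1207/2047 d=-1049/8188
  seg 3: a=-1 b=2363/2047 c=-733/4094 d=1567/36846
  seg 4: a=2 b=5029/4094 c=417/2047 d=-139/4094
S(13/4) = -48123/16376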